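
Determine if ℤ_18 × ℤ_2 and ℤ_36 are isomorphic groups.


Comparing ℤ_18 × ℤ_2 and ℤ_36:
gcd(18,2) = 2 ≠ 1. Max element order in ℤ_18×ℤ_2 is lcm(18,2) = 18 < 36, so it has no element of order 36

No, ℤ_18 × ℤ_2 ≇ ℤ_36


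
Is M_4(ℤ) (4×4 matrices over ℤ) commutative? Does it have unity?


Matrix multiplication is non-commutative for n ≥ 2; the identity matrix I is the unity; singular matrices give zero divisors, so not an integral domain
Commutative: No
Integral domain: No
Has unity: Yes

M_4(ℤ) (4×4 matrices over ℤ): Commutative=No, Unity=Yes


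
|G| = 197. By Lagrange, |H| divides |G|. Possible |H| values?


Lagrange's theorem: |H| divides |G|
|G| = 197
Divisors of 197: 1, 197

Possible subgroup orders: {1, 197}


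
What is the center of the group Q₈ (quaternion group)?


Z(G) = {g ∈ G | gx = xg for all x ∈ G}
In Q₈ = {±1, ±i, ±j, ±k}, only ±1 commute with every element

Z(Q₈ (quaternion group)) = {1, -1}


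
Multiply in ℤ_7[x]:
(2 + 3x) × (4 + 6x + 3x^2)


Expand and collect like terms; reduce coefficients mod 7:
x^0: 2·4 = 8 ≡ 1 (mod 7)
x^1: 2·6 + 3·4 = 24 ≡ 3 (mod 7)
x^2: 2·3 + 3·6 = 24 ≡ 3 (mod 7)
x^3: 3·3 = 9 ≡ 2 (mod 7)
Result: 1 + 3x + 3x^2 + 2x^3

f · g = 1 + 3x + 3x^2 + 2x^3


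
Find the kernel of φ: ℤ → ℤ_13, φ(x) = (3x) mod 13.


Kernel = preimage of identity
ker(φ) = {x ∈ ℤ : 3x ≡ 0 (mod 13)}. gcd(3,13) = 1, so 3x ≡ 0 (mod 13) ⟺ x ≡ 0 (mod 13/1 = 13). Hence ker(φ) = 13ℤ

ker(φ) = 13ℤ


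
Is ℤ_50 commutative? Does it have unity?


ℤ_50 is a commutative ring with unity 1; 50 = 2×25 is composite, so 2·25 ≡ 0 gives zero divisors (not an integral domain)
Commutative: Yes
Integral domain: No
Has unity: Yes

ℤ_50: Commutative=Yes, Unity=Yes


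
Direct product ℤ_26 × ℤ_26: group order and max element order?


|ℤ_26 × ℤ_26| = 26 × 26 = 676
Max element order = lcm(26,26) = 26
Cyclic? No (gcd=26)

|ℤ_26×ℤ_26| = 676, max element order = 26


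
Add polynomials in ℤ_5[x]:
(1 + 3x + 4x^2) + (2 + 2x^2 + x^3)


Add coefficients mod 5:
x^0: 1 + 2 = 3 (mod 5)
x^1: 3 + 0 = 3 (mod 5)
x^2: 4 + 2 = 1 (mod 5)
x^3: 0 + 1 = 1 (mod 5)
Result: 3 + 3x + x^2 + x^3

f + g = 3 + 3x + x^2 + x^3


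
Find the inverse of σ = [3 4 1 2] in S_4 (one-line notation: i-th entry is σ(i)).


To find σ⁻¹, swap domain and range:
σ(1) = 3 → σ⁻¹(3) = 1
σ(2) = 4 → σ⁻¹(4) = 2
σ(3) = 1 → σ⁻¹(1) = 3
σ(4) = 2 → σ⁻¹(2) = 4

σ⁻¹ = [3 4 1 2]


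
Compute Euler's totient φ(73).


Factor n: 73 = 73
φ(n) = n · ∏(1 - 1/p) over distinct primes p | n
φ(73) = 73 · (1 - 1/73) = 72

φ(73) = 72


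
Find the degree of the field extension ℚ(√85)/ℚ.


√85 has minimal polynomial x² - 85 (irreducible over ℚ since 85 is squarefree)

[ℚ(√85)/ℚ] = 2


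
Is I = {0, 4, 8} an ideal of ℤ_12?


Check ideal conditions for I = {0, 4, 8} in ℤ_12:
(1) I is an additive subgroup? Yes
(2) For r ∈ ℤ_12 and a ∈ I: r·a ∈ I? Yes

Yes, I is an ideal of ℤ_12


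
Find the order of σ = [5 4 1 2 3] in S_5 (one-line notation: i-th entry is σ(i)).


Cycle decomposition: (1 5 3) (2 4)
Cycle lengths: 3, 2
Order = lcm(3, 2) = 6

ord(σ) = 6


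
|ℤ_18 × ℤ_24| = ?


|A × B| = |A| · |B|
|ℤ_18 × ℤ_24| = 18 × 24 = 432

|ℤ_18 × ℤ_24| = 432


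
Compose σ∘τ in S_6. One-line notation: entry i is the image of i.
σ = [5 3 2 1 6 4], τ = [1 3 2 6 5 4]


σ∘τ: apply τ first, then σ
1 →τ 1 →σ 5
2 →τ 3 →σ 2
3 →τ 2 →σ 3
4 →τ 6 →σ 4
5 →τ 5 →σ 6
6 →τ 4 →σ 1

σ∘τ = [5 2 3 4 6 1]


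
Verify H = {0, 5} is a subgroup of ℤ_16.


Subgroup test for H = {0, 5} in (ℤ_16, +):
(1) 0 ∈ H? Yes
(2) Closure: for all a,b ∈ H, (a+b) mod 16 ∈ H? No  [counterexample: 5 + 5 = 10 ∉ H]
(3) Inverses: for all a ∈ H, -a mod 16 ∈ H? No

No, H is not a subgroup of ℤ_16


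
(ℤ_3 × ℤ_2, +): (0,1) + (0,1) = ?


Operation: componentwise addition mod (3, 2)
(0,1) + (0,1) = ((a₁+b₁) mod 3, (a₂+b₂) mod 2) with a = (0,1), b = (0,1)

(0,1) + (0,1) = (0,0)


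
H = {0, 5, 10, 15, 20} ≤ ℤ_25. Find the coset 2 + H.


2 + H = {2 + h (mod 25) : h ∈ H}
2+0=2, 2+5=7, 2+10=12, 2+15=17, 2+20=22

2 + H = {2, 7, 12, 17, 22}


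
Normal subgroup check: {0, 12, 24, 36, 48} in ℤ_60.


H = {0, 12, 24, 36, 48} in ℤ_60
ℤ_60 is abelian; every subgroup of an abelian group is normal

Yes, normal subgroup


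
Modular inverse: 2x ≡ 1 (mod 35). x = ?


Use the extended Euclidean algorithm to write 1 = 2·s + 35·t; then s mod 35 is the inverse.
Euclidean algorithm:
  2 = 0·35 + 2
  35 = 17·2 + 1
  2 = 2·1 + 0
gcd(2,35) = 1
Back-substitution gives: 2·(-17) + 35·(1) = 1
So 2⁻¹ ≡ -17 ≡ 18 (mod 35)
Check: 2 × 18 = 36 ≡ 1 (mod 35) ✓

2⁻¹ ≡ 18 (mod 35)


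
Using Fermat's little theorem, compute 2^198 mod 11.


Fermat's little theorem: if p is prime and gcd(a,p)=1, then a^(p-1) ≡ 1 (mod p)
p = 11 is prime, gcd(2,11) = 1
Reduce exponent: 198 mod 10 = 8
So 2^198 ≡ 2^8 (mod 11)
2^8 mod 11 = 3

2^198 ≡ 3 (mod 11)


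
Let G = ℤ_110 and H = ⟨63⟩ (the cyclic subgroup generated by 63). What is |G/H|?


|⟨63⟩| = n / gcd(63, 110) = 110 / 1 = 110
H is normal (ℤ_110 is abelian).
|G/H| = |G| / |H| = 110 / 110 = 1

|G/H| = 1


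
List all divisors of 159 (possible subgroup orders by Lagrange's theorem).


Lagrange's theorem: |H| divides |G|
|G| = 159
Divisors of 159: 1, 3, 53, 159

Possible subgroup orders: {1, 3, 53, 159}


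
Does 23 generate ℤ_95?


g generates ℤ_n iff gcd(g, n) = 1
gcd(23, 95) = 1
Since gcd = 1, 23 is a generator.

Yes, 23 generates ℤ_95


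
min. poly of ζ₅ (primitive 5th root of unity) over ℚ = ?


ζ₅ is a root of Φ₅(x) = x⁴ + x³ + x² + x + 1, irreducible over ℚ

Minimal polynomial: x⁴ + x³ + x² + x + 1


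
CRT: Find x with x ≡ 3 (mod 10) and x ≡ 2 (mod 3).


m₁ = 10, m₂ = 3, gcd = 1, so CRT applies. M = m₁·m₂ = 30
Let M₁ = M/m₁ = 3, M₂ = M/m₂ = 10
Find y₁ ≡ M₁⁻¹ (mod m₁): 3⁻¹ ≡ 7 (mod 10)
Find y₂ ≡ M₂⁻¹ (mod m₂): 10⁻¹ ≡ 1 (mod 3)
x = a₁·M₁·y₁ + a₂·M₂·y₂ = 3·3·7 + 2·10·1 = 83
Reduce mod 30: x ≡ 23
Check: 23 mod 10 = 3 ✓, 23 mod 3 = 2 ✓

x ≡ 23 (mod 30)


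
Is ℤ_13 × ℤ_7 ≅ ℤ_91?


Comparing ℤ_13 × ℤ_7 and ℤ_91:
gcd(13,7) = 1, so ℤ_13 × ℤ_7 ≅ ℤ_91 (CRT)

Yes, ℤ_13 × ℤ_7 ≅ ℤ_91


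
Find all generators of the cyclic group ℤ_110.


g generates ℤ_n iff gcd(g,n) = 1
Prime factors of 110: 2, 5, 11
Generators are g ∈ {1,...,109} not divisible by any of these primes.
Generators: {1, 3, 7, 9, 13, 17, 19, 21, 23, 27, 29, 31, 37, 39, 41, 43, 47, 49, 51, 53, 57, 59, 61, 63, 67, 69, 71, 73, 79, 81, 83, 87, 89, 91, 93, 97, 101, 103, 107, 109}
Number of generators = φ(110) = 40

Generators of ℤ_110 = {1, 3, 7, 9, 13, 17, 19, 21, 23, 27, 29, 31, 37, 39, 41, 43, 47, 49, 51, 53, 57, 59, 61, 63, 67, 69, 71, 73, 79, 81, 83, 87, 89, 91, 93, 97, 101, 103, 107, 109}


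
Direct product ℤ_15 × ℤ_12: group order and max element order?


|ℤ_15 × ℤ_12| = 15 × 12 = 180
Max element order = lcm(15,12) = 60
Cyclic? No (gcd=3)

|ℤ_15×ℤ_12| = 180, max element order = 60


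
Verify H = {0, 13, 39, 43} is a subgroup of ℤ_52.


Subgroup test for H = {0, 13, 39, 43} in (ℤ_52, +):
(1) 0 ∈ H? Yes
(2) Closure: for all a,b ∈ H, (a+b) mod 52 ∈ H? No  [counterexample: 13 + 13 = 26 ∉ H]
(3) Inverses: for all a ∈ H, -a mod 52 ∈ H? No

No, H is not a subgroup of ℤ_52


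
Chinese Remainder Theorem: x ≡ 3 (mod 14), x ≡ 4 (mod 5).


m₁ = 14, m₂ = 5, gcd = 1, so CRT applies. M = m₁·m₂ = 70
Let M₁ = M/m₁ = 5, M₂ = M/m₂ = 14
Find y₁ ≡ M₁⁻¹ (mod m₁): 5⁻¹ ≡ 3 (mod 14)
Find y₂ ≡ M₂⁻¹ (mod m₂): 14⁻¹ ≡ 4 (mod 5)
x = a₁·M₁·y₁ + a₂·M₂·y₂ = 3·5·3 + 4·14·4 = 269
Reduce mod 70: x ≡ 59
Check: 59 mod 14 = 3 ✓, 59 mod 5 = 4 ✓

x ≡ 59 (mod 70)


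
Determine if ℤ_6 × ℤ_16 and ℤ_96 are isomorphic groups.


Comparing ℤ_6 × ℤ_16 and ℤ_96:
gcd(6,16) = 2 ≠ 1. Max element order in ℤ_6×ℤ_16 is lcm(6,16) = 48 < 96, so it has no element of order 96

No, ℤ_6 × ℤ_16 ≇ ℤ_96


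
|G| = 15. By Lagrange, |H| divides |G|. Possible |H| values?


Lagrange's theorem: |H| divides |G|
|G| = 15
Divisors of 15: 1, 3, 5, 15

Possible subgroup orders: {1, 3, 5, 15}


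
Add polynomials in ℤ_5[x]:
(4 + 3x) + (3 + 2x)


Add coefficients mod 5:
x^0: 4 + 3 = 2 (mod 5)
x^1: 3 + 2 = 0 (mod 5)
Result: 2

f + g = 2


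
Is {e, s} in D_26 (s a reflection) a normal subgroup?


H = {e, s} in D_26 (s a reflection)
r·s·r⁻¹ = sr⁻² ≠ s for n ≥ 3, so {e, s} is not closed under conjugation

No, not a normal subgroup


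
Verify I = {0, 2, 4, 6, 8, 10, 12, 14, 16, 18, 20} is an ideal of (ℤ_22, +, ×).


Check ideal conditions for I = {0, 2, 4, 6, 8, 10, 12, 14, 16, 18, 20} in ℤ_22:
(1) I is an additive subgroup? Yes
(2) For r ∈ ℤ_22 and a ∈ I: r·a ∈ I? Yes

Yes, I is an ideal of ℤ_22


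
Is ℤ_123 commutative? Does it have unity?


ℤ_123 is a commutative ring with unity 1; 123 = 3×41 is composite, so 3·41 ≡ 0 gives zero divisors (not an integral domain)
Commutative: Yes
Integral domain: No
Has unity: Yes

ℤ_123: Commutative=Yes, Unity=Yes


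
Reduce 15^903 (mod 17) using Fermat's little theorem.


Fermat's little theorem: if p is prime and gcd(a,p)=1, then a^(p-1) ≡ 1 (mod p)
p = 17 is prime, gcd(15,17) = 1
Reduce exponent: 903 mod 16 = 7
So 15^903 ≡ 15^7 (mod 17)
15^7 mod 17 = 8

15^903 ≡ 8 (mod 17)


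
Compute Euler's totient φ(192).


Factor n: 192 = 2^6 × 3
φ(n) = n · ∏(1 - 1/p) over distinct primes p | n
φ(192) = 192 · (1 - 1/2) · (1 - 1/3) = 64

φ(192) = 64


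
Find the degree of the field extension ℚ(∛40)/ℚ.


∛40 has minimal polynomial x³ - 40 (irreducible over ℚ since 40 is not a perfect cube)

[ℚ(∛40)/ℚ] = 3


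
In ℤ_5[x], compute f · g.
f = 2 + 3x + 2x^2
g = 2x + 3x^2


Expand and collect like terms; reduce coefficients mod 5:
x^0: 2·0 = 0 ≡ 0 (mod 5)
x^1: 2·2 + 3·0 = 4 ≡ 4 (mod 5)
x^2: 2·3 + 3·2 + 2·0 = 12 ≡ 2 (mod 5)
x^3: 3·3 + 2·2 = 13 ≡ 3 (mod 5)
x^4: 2·3 = 6 ≡ 1 (mod 5)
Result: 4x + 2x^2 + 3x^3 + x^4

f · g = 4x + 2x^2 + 3x^3 + x^4


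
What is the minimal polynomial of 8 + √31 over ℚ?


Let α = 8 + √31. Then α - 8 = √31, so (α - 8)² = 31, giving α² - 16α + 33 = 0. Degree 2 and α ∉ ℚ, so this is the minimal polynomial.

Minimal polynomial: x² - 16x + 33


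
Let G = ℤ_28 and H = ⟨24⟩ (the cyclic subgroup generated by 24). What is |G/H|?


|⟨24⟩| = n / gcd(24, 28) = 28 / 4 = 7
H is normal (ℤ_28 is abelian).
|G/H| = |G| / |H| = 28 / 7 = 4

|G/H| = 4


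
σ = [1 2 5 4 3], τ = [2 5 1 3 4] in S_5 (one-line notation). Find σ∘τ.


σ∘τ: apply τ first, then σ
1 →τ 2 →σ 2
2 →τ 5 →σ 3
3 →τ 1 →σ 1
4 →τ 3 →σ 5
5 →τ 4 →σ 4

σ∘τ = [2 3 1 5 4]


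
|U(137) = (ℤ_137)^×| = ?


U(n) is the group of units mod n; |U(n)| = φ(n)
|U(137)| = φ(137) = 136

|U(137) = (ℤ_137)^×| = 136


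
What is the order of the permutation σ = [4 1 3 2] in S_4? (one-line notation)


Cycle decomposition: (1 4 2)
Cycle lengths: 3
Order = lcm(3) = 3

ord(σ) = 3


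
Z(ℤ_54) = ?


Z(G) = {g ∈ G | gx = xg for all x ∈ G}
ℤ_54 is abelian, so Z(G) = G

Z(ℤ_54) = ℤ_54


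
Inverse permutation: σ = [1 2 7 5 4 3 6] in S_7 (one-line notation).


To find σ⁻¹, swap domain and range:
σ(1) = 1 → σ⁻¹(1) = 1
σ(2) = 2 → σ⁻¹(2) = 2
σ(3) = 7 → σ⁻¹(7) = 3
σ(4) = 5 → σ⁻¹(5) = 4
σ(5) = 4 → σ⁻¹(4) = 5
σ(6) = 3 → σ⁻¹(3) = 6
σ(7) = 6 → σ⁻¹(6) = 7

σ⁻¹ = [1 2 6 5 4 7 3]


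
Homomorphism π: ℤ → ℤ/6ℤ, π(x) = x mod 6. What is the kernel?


Kernel = preimage of identity
ker(π) = multiples of 6 = 6ℤ

ker(π) = 6ℤ


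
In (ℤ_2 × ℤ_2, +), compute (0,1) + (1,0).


Operation: componentwise addition mod (2, 2)
(0,1) + (1,0) = ((a₁+b₁) mod 2, (a₂+b₂) mod 2) with a = (0,1), b = (1,0)

(0,1) + (1,0) = (1,1)


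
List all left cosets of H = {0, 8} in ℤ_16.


H = {0, 8}, |H| = 2
Number of cosets = |G|/|H| = 16/2 = 8
0 + H = {0, 8}
1 + H = {1, 9}
2 + H = {2, 10}
3 + H = {3, 11}
4 + H = {4, 12}
5 + H = {5, 13}
6 + H = {6, 14}
7 + H = {7, 15}

Cosets: 0+H={0,8}; 1+H={1,9}; 2+H={2,10}; 3+H={3,11}; 4+H={4,12}; 5+H={5,13}; 6+H={6,14}; 7+H={7,15}


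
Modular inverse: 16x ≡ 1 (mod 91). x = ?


Use the extended Euclidean algorithm to write 1 = 16·s + 91·t; then s mod 91 is the inverse.
Euclidean algorithm:
  16 = 0·91 + 16
  91 = 5·16 + 11
  16 = 1·11 + 5
  11 = 2·5 + 1
  5 = 5·1 + 0
gcd(16,91) = 1
Back-substitution gives: 16·(-17) + 91·(3) = 1
So 16⁻¹ ≡ -17 ≡ 74 (mod 91)
Check: 16 × 74 = 1184 ≡ 1 (mod 91) ✓

16⁻¹ ≡ 74 (mod 91)


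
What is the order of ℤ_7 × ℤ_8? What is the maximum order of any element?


|ℤ_7 × ℤ_8| = 7 × 8 = 56
Max element order = lcm(7,8) = 56
Cyclic? Yes (gcd=1)

|ℤ_7×ℤ_8| = 56, max element order = 56


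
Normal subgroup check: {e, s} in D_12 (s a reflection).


H = {e, s} in D_12 (s a reflection)
r·s·r⁻¹ = sr⁻² ≠ s for n ≥ 3, so {e, s} is not closed under conjugation

No, not a normal subgroup


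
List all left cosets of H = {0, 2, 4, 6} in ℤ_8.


H = {0, 2, 4, 6}, |H| = 4
Number of cosets = |G|/|H| = 8/4 = 2
0 + H = {0, 2, 4, 6}
1 + H = {1, 3, 5, 7}

Cosets: 0+H={0,2,4,6}; 1+H={1,3,5,7}


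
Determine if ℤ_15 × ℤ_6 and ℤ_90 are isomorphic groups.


Comparing ℤ_15 × ℤ_6 and ℤ_90:
gcd(15,6) = 3 ≠ 1. Max element order in ℤ_15×ℤ_6 is lcm(15,6) = 30 < 90, so it has no element of order 90

No, ℤ_15 × ℤ_6 ≇ ℤ_90


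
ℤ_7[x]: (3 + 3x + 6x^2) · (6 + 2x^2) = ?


Expand and collect like terms; reduce coefficients mod 7:
x^0: 3·6 = 18 ≡ 4 (mod 7)
x^1: 3·0 + 3·6 = 18 ≡ 4 (mod 7)
x^2: 3·2 + 3·0 + 6·6 = 42 ≡ 0 (mod 7)
x^3: 3·2 + 6·0 = 6 ≡ 6 (mod 7)
x^4: 6·2 = 12 ≡ 5 (mod 7)
Result: 4 + 4x + 6x^3 + 5x^4

f · g = 4 + 4x + 6x^3 + 5x^4


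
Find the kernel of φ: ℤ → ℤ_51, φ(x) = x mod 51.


Kernel = preimage of identity
ker(φ) = {x ∈ ℤ : x ≡ 0 (mod 51)} = 51ℤ = {0, ±51, ±102, ...}

ker(φ) = 51ℤ


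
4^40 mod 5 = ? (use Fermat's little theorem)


Fermat's little theorem: if p is prime and gcd(a,p)=1, then a^(p-1) ≡ 1 (mod p)
p = 5 is prime, gcd(4,5) = 1
Reduce exponent: 40 mod 4 = 0
So 4^40 ≡ 4^0 (mod 5)
4^0 = 1

4^40 ≡ 1 (mod 5)


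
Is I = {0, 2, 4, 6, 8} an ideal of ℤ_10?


Check ideal conditions for I = {0, 2, 4, 6, 8} in ℤ_10:
(1) I is an additive subgroup? Yes
(2) For r ∈ ℤ_10 and a ∈ I: r·a ∈ I? Yes

Yes, I is an ideal of ℤ_10


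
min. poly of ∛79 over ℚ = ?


∛79 satisfies x³ - 79 = 0, irreducible over ℚ (no rational root; 79 is not a perfect cube)

Minimal polynomial: x³ - 79


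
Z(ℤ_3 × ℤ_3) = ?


Z(G) = {g ∈ G | gx = xg for all x ∈ G}
Direct product of abelian groups is abelian, so Z(G) = G

Z(ℤ_3 × ℤ_3) = ℤ_3 × ℤ_3


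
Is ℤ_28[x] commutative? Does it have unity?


ℤ_28 has zero divisors (2·14 ≡ 0), and these lift to constant zero divisors in ℤ_28[x]; so not an integral domain
Commutative: Yes
Integral domain: No
Has unity: Yes

ℤ_28[x]: Commutative=Yes, Unity=Yes


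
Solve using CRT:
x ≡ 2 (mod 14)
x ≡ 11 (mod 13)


m₁ = 14, m₂ = 13, gcd = 1, so CRT applies. M = m₁·m₂ = 182
Let M₁ = M/m₁ = 13, M₂ = M/m₂ = 14
Find y₁ ≡ M₁⁻¹ (mod m₁): 13⁻¹ ≡ 13 (mod 14)
Find y₂ ≡ M₂⁻¹ (mod m₂): 14⁻¹ ≡ 1 (mod 13)
x = a₁·M₁·y₁ + a₂·M₂·y₂ = 2·13·13 + 11·14·1 = 492
Reduce mod 182: x ≡ 128
Check: 128 mod 14 = 2 ✓, 128 mod 13 = 11 ✓

x ≡ 128 (mod 182)


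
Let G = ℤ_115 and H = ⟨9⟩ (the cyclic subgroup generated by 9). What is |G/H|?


|⟨9⟩| = n / gcd(9, 115) = 115 / 1 = 115
H is normal (ℤ_115 is abelian).
|G/H| = |G| / |H| = 115 / 115 = 1

|G/H| = 1


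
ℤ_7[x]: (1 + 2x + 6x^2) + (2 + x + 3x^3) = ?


Add coefficients mod 7:
x^0: 1 + 2 = 3 (mod 7)
x^1: 2 + 1 = 3 (mod 7)
x^2: 6 + 0 = 6 (mod 7)
x^3: 0 + 3 = 3 (mod 7)
Result: 3 + 3x + 6x^2 + 3x^3

f + g = 3 + 3x + 6x^2 + 3x^3


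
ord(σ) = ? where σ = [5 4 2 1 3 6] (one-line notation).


Cycle decomposition: (1 5 3 2 4)
Cycle lengths: 5
Order = lcm(5) = 5

ord(σ) = 5


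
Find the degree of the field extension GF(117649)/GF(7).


GF(117649) = GF(7^6), so the extension degree is 6

[GF(117649)/GF(7)] = 6


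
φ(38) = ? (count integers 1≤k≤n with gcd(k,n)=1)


Factor n: 38 = 2 × 19
φ(n) = n · ∏(1 - 1/p) over distinct primes p | n
φ(38) = 38 · (1 - 1/2) · (1 - 1/19) = 18

φ(38) = 18


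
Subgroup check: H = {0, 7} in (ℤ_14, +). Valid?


Subgroup test for H = {0, 7} in (ℤ_14, +):
(1) 0 ∈ H? Yes
(2) Closure: for all a,b ∈ H, (a+b) mod 14 ∈ H? Yes
(3) Inverses: for all a ∈ H, -a mod 14 ∈ H? Yes

Yes, H is a subgroup of ℤ_14


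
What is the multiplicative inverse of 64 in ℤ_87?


Use the extended Euclidean algorithm to write 1 = 64·s + 87·t; then s mod 87 is the inverse.
Euclidean algorithm:
  64 = 0·87 + 64
  87 = 1·64 + 23
  64 = 2·23 + 18
  23 = 1·18 + 5
  18 = 3·5 + 3
  5 = 1·3 + 2
  3 = 1·2 + 1
  2 = 2·1 + 0
gcd(64,87) = 1
Back-substitution gives: 64·(34) + 87·(-25) = 1
So 64⁻¹ ≡ 34 ≡ 34 (mod 87)
Check: 64 × 34 = 2176 ≡ 1 (mod 87) ✓

64⁻¹ ≡ 34 (mod 87)


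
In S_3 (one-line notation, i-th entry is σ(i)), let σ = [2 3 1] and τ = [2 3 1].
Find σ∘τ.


σ∘τ: apply τ first, then σ
1 →τ 2 →σ 3
2 →τ 3 →σ 1
3 →τ 1 →σ 2

σ∘τ = [3 1 2]


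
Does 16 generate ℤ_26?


g generates ℤ_n iff gcd(g, n) = 1
gcd(16, 26) = 2
Since gcd = 2 ≠ 1, ⟨16⟩ has order 13 < 26, so 16 is not a generator.

No, 16 does not generate ℤ_26


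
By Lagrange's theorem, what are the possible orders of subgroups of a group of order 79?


Lagrange's theorem: |H| divides |G|
|G| = 79
Divisors of 79: 1, 79

Possible subgroup orders: {1, 79}


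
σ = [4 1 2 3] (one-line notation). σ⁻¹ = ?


To find σ⁻¹, swap domain and range:
σ(1) = 4 → σ⁻¹(4) = 1
σ(2) = 1 → σ⁻¹(1) = 2
σ(3) = 2 → σ⁻¹(2) = 3
σ(4) = 3 → σ⁻¹(3) = 4

σ⁻¹ = [2 3 4 1]


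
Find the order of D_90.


|D_n| = 2n (n rotations and n reflections)
|D_90| = 2×90 = 180

|D_90| = 180


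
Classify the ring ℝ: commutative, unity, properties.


ℝ is a field: commutative, has unity, every nonzero element is a unit (hence an integral domain)
Commutative: Yes
Integral domain: Yes
Has unity: Yes

ℝ: Commutative=Yes, Unity=Yes


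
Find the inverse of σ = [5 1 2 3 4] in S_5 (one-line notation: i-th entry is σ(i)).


To find σ⁻¹, swap domain and range:
σ(1) = 5 → σ⁻¹(5) = 1
σ(2) = 1 → σ⁻¹(1) = 2
σ(3) = 2 → σ⁻¹(2) = 3
σ(4) = 3 → σ⁻¹(3) = 4
σ(5) = 4 → σ⁻¹(4) = 5

σ⁻¹ = [2 3 4 5 1]


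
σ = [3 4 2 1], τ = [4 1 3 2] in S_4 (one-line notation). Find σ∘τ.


σ∘τ: apply τ first, then σ
1 →τ 4 →σ 1
2 →τ 1 →σ 3
3 →τ 3 →σ 2
4 →τ 2 →σ 4

σ∘τ = [1 3 2 4]


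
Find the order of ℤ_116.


ℤ_n has n elements.

|ℤ_116| = 116


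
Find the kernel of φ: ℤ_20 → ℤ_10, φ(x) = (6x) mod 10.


Kernel = preimage of identity
ker(φ) = {x ∈ ℤ_20 : 6x ≡ 0 (mod 10)}. Since 10 | 20, φ is well-defined. The kernel is the cyclic subgroup ⟨5⟩ of ℤ_20 (order 4), i.e. {0, 5, 10, 15}

ker(φ) = {0, 5, 10, 15}


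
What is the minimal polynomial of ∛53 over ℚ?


∛53 satisfies x³ - 53 = 0, irreducible over ℚ (no rational root; 53 is not a perfect cube)

Minimal polynomial: x³ - 53


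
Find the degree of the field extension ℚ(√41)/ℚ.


√41 has minimal polynomial x² - 41 (irreducible over ℚ since 41 is squarefree)

[ℚ(√41)/ℚ] = 2


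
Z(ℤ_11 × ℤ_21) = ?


Z(G) = {g ∈ G | gx = xg for all x ∈ G}
Direct product of abelian groups is abelian, so Z(G) = G

Z(ℤ_11 × ℤ_21) = ℤ_11 × ℤ_21


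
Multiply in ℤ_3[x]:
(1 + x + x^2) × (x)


Expand and collect like terms; reduce coefficients mod 3:
x^0: 1·0 = 0 ≡ 0 (mod 3)
x^1: 1·1 + 1·0 = 1 ≡ 1 (mod 3)
x^2: 1·1 + 1·0 = 1 ≡ 1 (mod 3)
x^3: 1·1 = 1 ≡ 1 (mod 3)
Result: x + x^2 + x^3

f · g = x + x^2 + x^3


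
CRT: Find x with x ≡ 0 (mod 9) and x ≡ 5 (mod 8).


m₁ = 9, m₂ = 8, gcd = 1, so CRT applies. M = m₁·m₂ = 72
Let M₁ = M/m₁ = 8, M₂ = M/m₂ = 9
Find y₁ ≡ M₁⁻¹ (mod m₁): 8⁻¹ ≡ 8 (mod 9)
Find y₂ ≡ M₂⁻¹ (mod m₂): 9⁻¹ ≡ 1 (mod 8)
x = a₁·M₁·y₁ + a₂·M₂·y₂ = 0·8·8 + 5·9·1 = 45
Reduce mod 72: x ≡ 45
Check: 45 mod 9 = 0 ✓, 45 mod 8 = 5 ✓

x ≡ 45 (mod 72)


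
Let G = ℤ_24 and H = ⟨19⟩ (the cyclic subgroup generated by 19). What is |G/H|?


|⟨19⟩| = n / gcd(19, 24) = 24 / 1 = 24
H is normal (ℤ_24 is abelian).
|G/H| = |G| / |H| = 24 / 24 = 1

|G/H| = 1


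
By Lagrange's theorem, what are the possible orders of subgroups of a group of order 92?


Lagrange's theorem: |H| divides |G|
|G| = 92
Divisors of 92: 1, 2, 4, 23, 46, 92

Possible subgroup orders: {1, 2, 4, 23, 46, 92}


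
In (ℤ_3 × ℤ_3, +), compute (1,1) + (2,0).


Operation: componentwise addition mod (3, 3)
(1,1) + (2,0) = ((a₁+b₁) mod 3, (a₂+b₂) mod 3) with a = (1,1), b = (2,0)

(1,1) + (2,0) = (0,1)


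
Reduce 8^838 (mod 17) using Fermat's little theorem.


Fermat's little theorem: if p is prime and gcd(a,p)=1, then a^(p-1) ≡ 1 (mod p)
p = 17 is prime, gcd(8,17) = 1
Reduce exponent: 838 mod 16 = 6
So 8^838 ≡ 8^6 (mod 17)
8^6 mod 17 = 4

8^838 ≡ 4 (mod 17)


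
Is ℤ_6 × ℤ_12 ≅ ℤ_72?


Comparing ℤ_6 × ℤ_12 and ℤ_72:
gcd(6,12) = 6 ≠ 1. Max element order in ℤ_6×ℤ_12 is lcm(6,12) = 12 < 72, so it has no element of order 72

No, ℤ_6 × ℤ_12 ≇ ℤ_72


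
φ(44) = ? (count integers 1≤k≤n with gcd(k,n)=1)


Factor n: 44 = 2^2 × 11
φ(n) = n · ∏(1 - 1/p) over distinct primes p | n
φ(44) = 44 · (1 - 1/2) · (1 - 1/11) = 20

φ(44) = 20


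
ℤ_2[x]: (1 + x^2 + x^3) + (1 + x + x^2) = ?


Add coefficients mod 2:
x^0: 1 + 1 = 0 (mod 2)
x^1: 0 + 1 = 1 (mod 2)
x^2: 1 + 1 = 0 (mod 2)
x^3: 1 + 0 = 1 (mod 2)
Result: x + x^3

f + g = x + x^3


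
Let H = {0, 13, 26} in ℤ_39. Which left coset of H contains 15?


15 + H = {15 + h (mod 39) : h ∈ H}
15+0=15, 15+13=28, 15+26=2
15 + H = {2, 15, 28} = 2 + H

15 + H = {2, 15, 28}


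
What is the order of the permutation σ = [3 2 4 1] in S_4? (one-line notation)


Cycle decomposition: (1 3 4)
Cycle lengths: 3
Order = lcm(3) = 3

ord(σ) = 3


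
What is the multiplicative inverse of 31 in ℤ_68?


Use the extended Euclidean algorithm to write 1 = 31·s + 68·t; then s mod 68 is the inverse.
Euclidean algorithm:
  31 = 0·68 + 31
  68 = 2·31 + 6
  31 = 5·6 + 1
  6 = 6·1 + 0
gcd(31,68) = 1
Back-substitution gives: 31·(11) + 68·(-5) = 1
So 31⁻¹ ≡ 11 ≡ 11 (mod 68)
Check: 31 × 11 = 341 ≡ 1 (mod 68) ✓

31⁻¹ ≡ 11 (mod 68)


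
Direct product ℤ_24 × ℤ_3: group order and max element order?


|ℤ_24 × ℤ_3| = 24 × 3 = 72
Max element order = lcm(24,3) = 24
Cyclic? No (gcd=3)

|ℤ_24×ℤ_3| = 72, max element order = 24


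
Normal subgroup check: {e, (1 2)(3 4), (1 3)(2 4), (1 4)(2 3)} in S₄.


H = {e, (1 2)(3 4), (1 3)(2 4), (1 4)(2 3)} in S₄
This is the Klein four-group V₄; it is normal in S₄ (it is a union of conjugacy classes)

Yes, normal subgroup


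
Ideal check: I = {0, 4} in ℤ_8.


Check ideal conditions for I = {0, 4} in ℤ_8:
(1) I is an additive subgroup? Yes
(2) For r ∈ ℤ_8 and a ∈ I: r·a ∈ I? Yes

Yes, I is an ideal of ℤ_8


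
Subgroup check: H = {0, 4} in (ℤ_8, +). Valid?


Subgroup test for H = {0, 4} in (ℤ_8, +):
(1) 0 ∈ H? Yes
(2) Closure: for all a,b ∈ H, (a+b) mod 8 ∈ H? Yes
(3) Inverses: for all a ∈ H, -a mod 8 ∈ H? Yes

Yes, H is a subgroup of ℤ_8


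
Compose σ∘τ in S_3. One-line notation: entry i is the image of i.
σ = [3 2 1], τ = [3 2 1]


σ∘τ: apply τ first, then σ
1 →τ 3 →σ 1
2 →τ 2 →σ 2
3 →τ 1 →σ 3

σ∘τ = [1 2 3]


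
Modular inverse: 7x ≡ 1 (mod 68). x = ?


Use the extended Euclidean algorithm to write 1 = 7·s + 68·t; then s mod 68 is the inverse.
Euclidean algorithm:
  7 = 0·68 + 7
  68 = 9·7 + 5
  7 = 1·5 + 2
  5 = 2·2 + 1
  2 = 2·1 + 0
gcd(7,68) = 1
Back-substitution gives: 7·(-29) + 68·(3) = 1
So 7⁻¹ ≡ -29 ≡ 39 (mod 68)
Check: 7 × 39 = 273 ≡ 1 (mod 68) ✓

7⁻¹ ≡ 39 (mod 68)


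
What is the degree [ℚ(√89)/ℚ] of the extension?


√89 has minimal polynomial x² - 89 (irreducible over ℚ since 89 is squarefree)

[ℚ(√89)/ℚ] = 2


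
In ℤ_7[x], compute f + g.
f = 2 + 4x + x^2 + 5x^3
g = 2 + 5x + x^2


Add coefficients mod 7:
x^0: 2 + 2 = 4 (mod 7)
x^1: 4 + 5 = 2 (mod 7)
x^2: 1 + 1 = 2 (mod 7)
x^3: 5 + 0 = 5 (mod 7)
Result: 4 + 2x + 2x^2 + 5x^3

f + g = 4 + 2x + 2x^2 + 5x^3


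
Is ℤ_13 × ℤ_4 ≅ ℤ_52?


Comparing ℤ_13 × ℤ_4 and ℤ_52:
gcd(13,4) = 1, so ℤ_13 × ℤ_4 ≅ ℤ_52 (CRT)

Yes, ℤ_13 × ℤ_4 ≅ ℤ_52


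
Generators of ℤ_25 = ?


g generates ℤ_n iff gcd(g,n) = 1
Prime factors of 25: 5
Generators are g ∈ {1,...,24} not divisible by any of these primes.
Generators: {1, 2, 3, 4, 6, 7, 8, 9, 11, 12, 13, 14, 16, 17, 18, 19, 21, 22, 23, 24}
Number of generators = φ(25) = 20

Generators of ℤ_25 = {1, 2, 3, 4, 6, 7, 8, 9, 11, 12, 13, 14, 16, 17, 18, 19, 21, 22, 23, 24}


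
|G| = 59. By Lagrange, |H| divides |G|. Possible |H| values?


Lagrange's theorem: |H| divides |G|
|G| = 59
Divisors of 59: 1, 59

Possible subgroup orders: {1, 59}


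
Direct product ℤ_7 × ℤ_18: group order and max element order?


|ℤ_7 × ℤ_18| = 7 × 18 = 126
Max element order = lcm(7,18) = 126
Cyclic? Yes (gcd=1)

|ℤ_7×ℤ_18| = 126, max element order = 126


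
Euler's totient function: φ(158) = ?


Factor n: 158 = 2 × 79
φ(n) = n · ∏(1 - 1/p) over distinct primes p | n
φ(158) = 158 · (1 - 1/2) · (1 - 1/79) = 78

φ(158) = 78


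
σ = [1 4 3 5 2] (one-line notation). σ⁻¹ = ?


To find σ⁻¹, swap domain and range:
σ(1) = 1 → σ⁻¹(1) = 1
σ(2) = 4 → σ⁻¹(4) = 2
σ(3) = 3 → σ⁻¹(3) = 3
σ(4) = 5 → σ⁻¹(5) = 4
σ(5) = 2 → σ⁻¹(2) = 5

σ⁻¹ = [1 5 3 2 4]


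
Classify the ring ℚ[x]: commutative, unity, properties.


Polynomial ring over ℚ (an integral domain) is a commutative integral domain with unity 1
Commutative: Yes
Integral domain: Yes
Has unity: Yes

ℚ[x]: Commutative=Yes, Unity=Yes


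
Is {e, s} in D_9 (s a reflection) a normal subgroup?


H = {e, s} in D_9 (s a reflection)
r·s·r⁻¹ = sr⁻² ≠ s for n ≥ 3, so {e, s} is not closed under conjugation

No, not a normal subgroup


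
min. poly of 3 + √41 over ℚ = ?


Let α = 3 + √41. Then α - 3 = √41, so (α - 3)² = 41, giving α² - 6α - 32 = 0. Degree 2 and α ∉ ℚ, so this is the minimal polynomial.

Minimal polynomial: x² - 6x - 32


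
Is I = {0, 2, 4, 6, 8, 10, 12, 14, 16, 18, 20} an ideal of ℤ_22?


Check ideal conditions for I = {0, 2, 4, 6, 8, 10, 12, 14, 16, 18, 20} in ℤ_22:
(1) I is an additive subgroup? Yes
(2) For r ∈ ℤ_22 and a ∈ I: r·a ∈ I? Yes

Yes, I is an ideal of ℤ_22


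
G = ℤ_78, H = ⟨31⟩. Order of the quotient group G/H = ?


|⟨31⟩| = n / gcd(31, 78) = 78 / 1 = 78
H is normal (ℤ_78 is abelian).
|G/H| = |G| / |H| = 78 / 78 = 1

|G/H| = 1


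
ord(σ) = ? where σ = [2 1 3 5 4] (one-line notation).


Cycle decomposition: (1 2) (4 5)
Cycle lengths: 2, 2
Order = lcm(2, 2) = 2

ord(σ) = 2


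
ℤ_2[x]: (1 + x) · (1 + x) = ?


Expand and collect like terms; reduce coefficients mod 2:
x^0: 1·1 = 1 ≡ 1 (mod 2)
x^1: 1·1 + 1·1 = 2 ≡ 0 (mod 2)
x^2: 1·1 = 1 ≡ 1 (mod 2)
Result: 1 + x^2

f · g = 1 + x^2


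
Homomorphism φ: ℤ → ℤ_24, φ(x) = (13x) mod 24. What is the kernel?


Kernel = preimage of identity
ker(φ) = {x ∈ ℤ : 13x ≡ 0 (mod 24)}. gcd(13,24) = 1, so 13x ≡ 0 (mod 24) ⟺ x ≡ 0 (mod 24/1 = 24). Hence ker(φ) = 24ℤ

ker(φ) = 24ℤ


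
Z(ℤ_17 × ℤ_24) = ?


Z(G) = {g ∈ G | gx = xg for all x ∈ G}
Direct product of abelian groups is abelian, so Z(G) = G

Z(ℤ_17 × ℤ_24) = ℤ_17 × ℤ_24


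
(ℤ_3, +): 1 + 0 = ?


Operation: addition mod 3
1 + 0 = (a + b) mod 3 with a = 1, b = 0

1 + 0 = 1


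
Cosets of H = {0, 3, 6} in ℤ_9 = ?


H = {0, 3, 6}, |H| = 3
Number of cosets = |G|/|H| = 9/3 = 3
0 + H = {0, 3, 6}
1 + H = {1, 4, 7}
2 + H = {2, 5, 8}

Cosets: 0+H={0,3,6}; 1+H={1,4,7}; 2+H={2,5,8}


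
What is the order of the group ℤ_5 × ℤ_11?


|A × B| = |A| · |B|
|ℤ_5 × ℤ_11| = 5 × 11 = 55

|ℤ_5 × ℤ_11| = 55


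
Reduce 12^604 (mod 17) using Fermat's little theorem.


Fermat's little theorem: if p is prime and gcd(a,p)=1, then a^(p-1) ≡ 1 (mod p)
p = 17 is prime, gcd(12,17) = 1
Reduce exponent: 604 mod 16 = 12
So 12^604 ≡ 12^12 (mod 17)
12^12 mod 17 = 4

12^604 ≡ 4 (mod 17)


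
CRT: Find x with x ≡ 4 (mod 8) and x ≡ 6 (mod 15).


m₁ = 8, m₂ = 15, gcd = 1, so CRT applies. M = m₁·m₂ = 120
Let M₁ = M/m₁ = 15, M₂ = M/m₂ = 8
Find y₁ ≡ M₁⁻¹ (mod m₁): 15⁻¹ ≡ 7 (mod 8)
Find y₂ ≡ M₂⁻¹ (mod m₂): 8⁻¹ ≡ 2 (mod 15)
x = a₁·M₁·y₁ + a₂·M₂·y₂ = 4·15·7 + 6·8·2 = 516
Reduce mod 120: x ≡ 36
Check: 36 mod 8 = 4 ✓, 36 mod 15 = 6 ✓

x ≡ 36 (mod 120)


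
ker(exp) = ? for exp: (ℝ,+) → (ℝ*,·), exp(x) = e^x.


Kernel = preimage of identity
ker(exp) = {x ∈ ℝ | e^x = 1} = {0}

ker(exp) = {0}


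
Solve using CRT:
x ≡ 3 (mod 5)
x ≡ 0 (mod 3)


m₁ = 5, m₂ = 3, gcd = 1, so CRT applies. M = m₁·m₂ = 15
Let M₁ = M/m₁ = 3, M₂ = M/m₂ = 5
Find y₁ ≡ M₁⁻¹ (mod m₁): 3⁻¹ ≡ 2 (mod 5)
Find y₂ ≡ M₂⁻¹ (mod m₂): 5⁻¹ ≡ 2 (mod 3)
x = a₁·M₁·y₁ + a₂·M₂·y₂ = 3·3·2 + 0·5·2 = 18
Reduce mod 15: x ≡ 3
Check: 3 mod 5 = 3 ✓, 3 mod 3 = 0 ✓

x ≡ 3 (mod 15)


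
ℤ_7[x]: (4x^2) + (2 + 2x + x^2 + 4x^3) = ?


Add coefficients mod 7:
x^0: 0 + 2 = 2 (mod 7)
x^1: 0 + 2 = 2 (mod 7)
x^2: 4 + 1 = 5 (mod 7)
x^3: 0 + 4 = 4 (mod 7)
Result: 2 + 2x + 5x^2 + 4x^3

f + g = 2 + 2x + 5x^2 + 4x^3


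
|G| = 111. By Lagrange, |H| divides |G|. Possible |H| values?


Lagrange's theorem: |H| divides |G|
|G| = 111
Divisors of 111: 1, 3, 37, 111

Possible subgroup orders: {1, 3, 37, 111}


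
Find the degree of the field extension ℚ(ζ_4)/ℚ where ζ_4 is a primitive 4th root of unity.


[ℚ(ζ_n):ℚ] = deg Φ_n(x) = φ(n). Here φ(4) = 2

[ℚ(ζ_4)/ℚ where ζ_4 is a primitive 4th root of unity] = 2


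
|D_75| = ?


|D_n| = 2n (n rotations and n reflections)
|D_75| = 2×75 = 150

|D_75| = 150


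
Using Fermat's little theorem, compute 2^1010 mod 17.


Fermat's little theorem: if p is prime and gcd(a,p)=1, then a^(p-1) ≡ 1 (mod p)
p = 17 is prime, gcd(2,17) = 1
Reduce exponent: 1010 mod 16 = 2
So 2^1010 ≡ 2^2 (mod 17)
2^2 mod 17 = 4

2^1010 ≡ 4 (mod 17)


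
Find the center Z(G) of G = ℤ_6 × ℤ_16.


Z(G) = {g ∈ G | gx = xg for all x ∈ G}
Direct product of abelian groups is abelian, so Z(G) = G

Z(ℤ_6 × ℤ_16) = ℤ_6 × ℤ_16


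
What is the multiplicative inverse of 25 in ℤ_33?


Use the extended Euclidean algorithm to write 1 = 25·s + 33·t; then s mod 33 is the inverse.
Euclidean algorithm:
  25 = 0·33 + 25
  33 = 1·25 + 8
  25 = 3·8 + 1
  8 = 8·1 + 0
gcd(25,33) = 1
Back-substitution gives: 25·(4) + 33·(-3) = 1
So 25⁻¹ ≡ 4 ≡ 4 (mod 33)
Check: 25 × 4 = 100 ≡ 1 (mod 33) ✓

25⁻¹ ≡ 4 (mod 33)


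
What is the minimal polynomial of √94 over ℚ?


√94 satisfies x² - 94 = 0, irreducible over ℚ since 94 is squarefree

Minimal polynomial: x² - 94


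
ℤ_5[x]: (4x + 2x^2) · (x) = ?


Expand and collect like terms; reduce coefficients mod 5:
x^0: 0·0 = 0 ≡ 0 (mod 5)
x^1: 0·1 + 4·0 = 0 ≡ 0 (mod 5)
x^2: 4·1 + 2·0 = 4 ≡ 4 (mod 5)
x^3: 2·1 = 2 ≡ 2 (mod 5)
Result: 4x^2 + 2x^3

f · g = 4x^2 + 2x^3


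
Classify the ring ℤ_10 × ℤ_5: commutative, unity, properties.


Direct product ring; commutative with unity (1,1); but (1,0)·(0,1) = (0,0) gives zero divisors, so not an integral domain
Commutative: Yes
Integral domain: No
Has unity: Yes

ℤ_10 × ℤ_5: Commutative=Yes, Unity=Yes


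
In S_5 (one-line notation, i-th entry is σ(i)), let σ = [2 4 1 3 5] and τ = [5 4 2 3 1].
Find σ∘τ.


σ∘τ: apply τ first, then σ
1 →τ 5 →σ 5
2 →τ 4 →σ 3
3 →τ 2 →σ 4
4 →τ 3 →σ 1
5 →τ 1 →σ 2

σ∘τ = [5 3 4 1 2]


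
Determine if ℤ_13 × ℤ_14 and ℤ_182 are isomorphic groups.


Comparing ℤ_13 × ℤ_14 and ℤ_182:
gcd(13,14) = 1, so ℤ_13 × ℤ_14 ≅ ℤ_182 (CRT)

Yes, ℤ_13 × ℤ_14 ≅ ℤ_182


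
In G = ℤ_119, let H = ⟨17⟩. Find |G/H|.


|⟨17⟩| = n / gcd(17, 119) = 119 / 17 = 7
H is normal (ℤ_119 is abelian).
|G/H| = |G| / |H| = 119 / 7 = 17

|G/H| = 17


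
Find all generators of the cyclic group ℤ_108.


g generates ℤ_n iff gcd(g,n) = 1
Prime factors of 108: 2, 3
Generators are g ∈ {1,...,107} not divisible by any of these primes.
Generators: {1, 5, 7, 11, 13, 17, 19, 23, 25, 29, 31, 35, 37, 41, 43, 47, 49, 53, 55, 59, 61, 65, 67, 71, 73, 77, 79, 83, 85, 89, 91, 95, 97, 101, 103, 107}
Number of generators = φ(108) = 36

Generators of ℤ_108 = {1, 5, 7, 11, 13, 17, 19, 23, 25, 29, 31, 35, 37, 41, 43, 47, 49, 53, 55, 59, 61, 65, 67, 71, 73, 77, 79, 83, 85, 89, 91, 95, 97, 101, 103, 107}


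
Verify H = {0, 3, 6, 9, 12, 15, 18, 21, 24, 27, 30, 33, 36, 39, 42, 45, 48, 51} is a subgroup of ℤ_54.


Subgroup test for H = {0, 3, 6, 9, 12, 15, 18, 21, 24, 27, 30, 33, 36, 39, 42, 45, 48, 51} in (ℤ_54, +):
(1) 0 ∈ H? Yes
(2) Closure: for all a,b ∈ H, (a+b) mod 54 ∈ H? Yes
(3) Inverses: for all a ∈ H, -a mod 54 ∈ H? Yes

Yes, H is a subgroup of ℤ_54


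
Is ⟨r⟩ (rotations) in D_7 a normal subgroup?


H = ⟨r⟩ (rotations) in D_7
The rotation subgroup ⟨r⟩ has index 2 in D_7, so it is normal

Yes, normal subgroup


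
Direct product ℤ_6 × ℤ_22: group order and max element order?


|ℤ_6 × ℤ_22| = 6 × 22 = 132
Max element order = lcm(6,22) = 66
Cyclic? No (gcd=2)

|ℤ_6×ℤ_22| = 132, max element order = 66


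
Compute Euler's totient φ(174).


Factor n: 174 = 2 × 3 × 29
φ(n) = n · ∏(1 - 1/p) over distinct primes p | n
φ(174) = 174 · (1 - 1/2) · (1 - 1/3) · (1 - 1/29) = 56

φ(174) = 56


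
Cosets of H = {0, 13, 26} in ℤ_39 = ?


H = {0, 13, 26}, |H| = 3
Number of cosets = |G|/|H| = 39/3 = 13
0 + H = {0, 13, 26}
1 + H = {1, 14, 27}
2 + H = {2, 15, 28}
3 + H = {3, 16, 29}
4 + H = {4, 17, 30}
5 + H = {5, 18, 31}
6 + H = {6, 19, 32}
7 + H = {7, 20, 33}
8 + H = {8, 21, 34}
9 + H = {9, 22, 35}
10 + H = {10, 23, 36}
11 + H = {11, 24, 37}
12 + H = {12, 25, 38}

Cosets: 0+H={0,13,26}; 1+H={1,14,27}; 2+H={2,15,28}; 3+H={3,16,29}; 4+H={4,17,30}; 5+H={5,18,31}; 6+H={6,19,32}; 7+H={7,20,33}; 8+H={8,21,34}; 9+H={9,22,35}; 10+H={10,23,36}; 11+H={11,24,37}; 12+H={12,25,38}


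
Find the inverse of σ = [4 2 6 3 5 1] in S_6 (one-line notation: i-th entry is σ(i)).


To find σ⁻¹, swap domain and range:
σ(1) = 4 → σ⁻¹(4) = 1
σ(2) = 2 → σ⁻¹(2) = 2
σ(3) = 6 → σ⁻¹(6) = 3
σ(4) = 3 → σ⁻¹(3) = 4
σ(5) = 5 → σ⁻¹(5) = 5
σ(6) = 1 → σ⁻¹(1) = 6

σ⁻¹ = [6 2 4 1 5 3]


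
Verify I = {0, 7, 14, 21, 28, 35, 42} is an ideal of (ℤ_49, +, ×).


Check ideal conditions for I = {0, 7, 14, 21, 28, 35, 42} in ℤ_49:
(1) I is an additive subgroup? Yes
(2) For r ∈ ℤ_49 and a ∈ I: r·a ∈ I? Yes

Yes, I is an ideal of ℤ_49


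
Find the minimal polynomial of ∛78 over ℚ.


∛78 satisfies x³ - 78 = 0, irreducible over ℚ (no rational root; 78 is not a perfect cube)

Minimal polynomial: x³ - 78


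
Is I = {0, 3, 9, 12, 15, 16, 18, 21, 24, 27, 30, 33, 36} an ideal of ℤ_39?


Check ideal conditions for I = {0, 3, 9, 12, 15, 16, 18, 21, 24, 27, 30, 33, 36} in ℤ_39:
(1) I is an additive subgroup? No
(2) For r ∈ ℤ_39 and a ∈ I: r·a ∈ I? No  [counterexample: r=2, a=3, r·a mod 39 = 6 ∉ I]

No, I is not an ideal of ℤ_39


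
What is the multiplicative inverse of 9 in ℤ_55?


Use the extended Euclidean algorithm to write 1 = 9·s + 55·t; then s mod 55 is the inverse.
Euclidean algorithm:
  9 = 0·55 + 9
  55 = 6·9 + 1
  9 = 9·1 + 0
gcd(9,55) = 1
Back-substitution gives: 9·(-6) + 55·(1) = 1
So 9⁻¹ ≡ -6 ≡ 49 (mod 55)
Check: 9 × 49 = 441 ≡ 1 (mod 55) ✓

9⁻¹ ≡ 49 (mod 55)


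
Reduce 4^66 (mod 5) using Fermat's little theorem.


Fermat's little theorem: if p is prime and gcd(a,p)=1, then a^(p-1) ≡ 1 (mod p)
p = 5 is prime, gcd(4,5) = 1
Reduce exponent: 66 mod 4 = 2
So 4^66 ≡ 4^2 (mod 5)
4^2 mod 5 = 1

4^66 ≡ 1 (mod 5)


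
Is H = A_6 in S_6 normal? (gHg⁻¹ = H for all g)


H = A_6 in S_6
A_6 has index 2 in S_6, and every subgroup of index 2 is normal

Yes, normal subgroup


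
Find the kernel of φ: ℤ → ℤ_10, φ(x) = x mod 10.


Kernel = preimage of identity
ker(φ) = {x ∈ ℤ : x ≡ 0 (mod 10)} = 10ℤ = {0, ±10, ±20, ...}

ker(φ) = 10ℤ


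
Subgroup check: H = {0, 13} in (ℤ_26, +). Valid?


Subgroup test for H = {0, 13} in (ℤ_26, +):
(1) 0 ∈ H? Yes
(2) Closure: for all a,b ∈ H, (a+b) mod 26 ∈ H? Yes
(3) Inverses: for all a ∈ H, -a mod 26 ∈ H? Yes

Yes, H is a subgroup of ℤ_26


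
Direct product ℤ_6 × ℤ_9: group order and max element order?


|ℤ_6 × ℤ_9| = 6 × 9 = 54
Max element order = lcm(6,9) = 18
Cyclic? No (gcd=3)

|ℤ_6×ℤ_9| = 54, max element order = 18


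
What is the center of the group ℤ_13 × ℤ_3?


Z(G) = {g ∈ G | gx = xg for all x ∈ G}
Direct product of abelian groups is abelian, so Z(G) = G

Z(ℤ_13 × ℤ_3) = ℤ_13 × ℤ_3


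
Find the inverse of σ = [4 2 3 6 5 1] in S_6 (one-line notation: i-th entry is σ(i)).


To find σ⁻¹, swap domain and range:
σ(1) = 4 → σ⁻¹(4) = 1
σ(2) = 2 → σ⁻¹(2) = 2
σ(3) = 3 → σ⁻¹(3) = 3
σ(4) = 6 → σ⁻¹(6) = 4
σ(5) = 5 → σ⁻¹(5) = 5
σ(6) = 1 → σ⁻¹(1) = 6

σ⁻¹ = [6 2 3 1 5 4]


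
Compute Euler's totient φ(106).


Factor n: 106 = 2 × 53
φ(n) = n · ∏(1 - 1/p) over distinct primes p | n
φ(106) = 106 · (1 - 1/2) · (1 - 1/53) = 52

φ(106) = 52


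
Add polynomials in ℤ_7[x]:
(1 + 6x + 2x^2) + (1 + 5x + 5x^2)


Add coefficients mod 7:
x^0: 1 + 1 = 2 (mod 7)
x^1: 6 + 5 = 4 (mod 7)
x^2: 2 + 5 = 0 (mod 7)
Result: 2 + 4x

f + g = 2 + 4x


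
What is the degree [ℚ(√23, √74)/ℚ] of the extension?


[ℚ(√23,√74):ℚ] = [ℚ(√23,√74):ℚ(√23)]·[ℚ(√23):ℚ] = 2·2 = 4

[ℚ(√23, √74)/ℚ] = 4


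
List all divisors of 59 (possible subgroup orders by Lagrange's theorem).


Lagrange's theorem: |H| divides |G|
|G| = 59
Divisors of 59: 1, 59

Possible subgroup orders: {1, 59}
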